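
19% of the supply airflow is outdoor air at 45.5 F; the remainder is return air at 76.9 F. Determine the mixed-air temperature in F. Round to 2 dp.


T_mix = 0.19*45.5 + 0.81*76.9 = 70.93 F

70.93 F


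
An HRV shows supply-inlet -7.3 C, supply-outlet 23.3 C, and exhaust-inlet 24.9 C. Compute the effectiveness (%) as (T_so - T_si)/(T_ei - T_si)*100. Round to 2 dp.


eff = (23.3-(-7.3))/(24.9-(-7.3))*100 = 95.03 %

95.03 %


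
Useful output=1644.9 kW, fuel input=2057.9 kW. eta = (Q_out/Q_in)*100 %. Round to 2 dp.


eta = (1644.9/2057.9)*100 = 79.93 %

79.93 %


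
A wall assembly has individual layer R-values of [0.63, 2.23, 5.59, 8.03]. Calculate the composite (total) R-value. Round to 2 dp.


R_total = 0.63 + 2.23 + 5.59 + 8.03 = 16.48

16.48


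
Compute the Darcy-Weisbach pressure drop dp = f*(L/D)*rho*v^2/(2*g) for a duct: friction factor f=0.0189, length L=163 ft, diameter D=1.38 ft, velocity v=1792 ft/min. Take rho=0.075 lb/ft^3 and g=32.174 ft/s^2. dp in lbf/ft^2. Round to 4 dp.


v_fps = 1792/60 = 29.8667 ft/s
dp = 0.0189*(163/1.38)*0.075*29.8667^2/(2*32.174) = 2.3210 lbf/ft^2

2.3210 lbf/ft^2


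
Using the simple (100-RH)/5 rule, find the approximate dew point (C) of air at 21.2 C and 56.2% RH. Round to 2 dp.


Td = 21.2 - (100-56.2)/5 = 12.44 C

12.44 C


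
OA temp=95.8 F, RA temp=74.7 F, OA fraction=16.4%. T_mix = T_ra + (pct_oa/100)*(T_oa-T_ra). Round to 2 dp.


T_mix = 74.7 + (16.4/100)*(95.8-74.7) = 78.16 F

78.16 F


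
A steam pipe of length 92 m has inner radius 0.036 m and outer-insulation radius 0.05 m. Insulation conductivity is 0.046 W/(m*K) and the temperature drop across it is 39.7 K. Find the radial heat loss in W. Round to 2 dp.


Q = 2*pi*0.046*92*39.7/ln(0.05/0.036) = 3213.48 W

3213.48 W


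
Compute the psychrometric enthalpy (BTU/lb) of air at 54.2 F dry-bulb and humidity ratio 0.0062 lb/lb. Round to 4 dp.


h = 0.24*54.2 + 0.0062*(1061+0.444*54.2) = 19.7354 BTU/lb

19.7354 BTU/lb


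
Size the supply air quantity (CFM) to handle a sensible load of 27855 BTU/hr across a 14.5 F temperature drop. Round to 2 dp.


CFM = 27855 / (1.08 * 14.5) = 1778.74

1778.74 CFM


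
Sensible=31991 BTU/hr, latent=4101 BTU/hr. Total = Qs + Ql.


Qt = 31991 + 4101 = 36092 BTU/hr

36092 BTU/hr


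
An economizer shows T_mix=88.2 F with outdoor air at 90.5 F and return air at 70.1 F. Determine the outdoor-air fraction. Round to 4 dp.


frac = (88.2 - 70.1) / (90.5 - 70.1) = 0.8873

0.8873


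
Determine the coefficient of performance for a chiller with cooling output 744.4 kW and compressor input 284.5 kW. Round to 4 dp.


COP = 744.4 / 284.5 = 2.6165

2.6165


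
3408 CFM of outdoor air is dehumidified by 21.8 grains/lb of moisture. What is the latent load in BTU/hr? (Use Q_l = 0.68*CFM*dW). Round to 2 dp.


Q = 0.68 * 3408 * 21.8 = 50520.19 BTU/hr

50520.19 BTU/hr


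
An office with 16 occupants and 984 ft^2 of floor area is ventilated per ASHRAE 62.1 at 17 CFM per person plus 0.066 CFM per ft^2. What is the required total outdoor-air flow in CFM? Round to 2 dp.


Total = 16*17 + 984*0.066 = 336.94 CFM

336.94 CFM


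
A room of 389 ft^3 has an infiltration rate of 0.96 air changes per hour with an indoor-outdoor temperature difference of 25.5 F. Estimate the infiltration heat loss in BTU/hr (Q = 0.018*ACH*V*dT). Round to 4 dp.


Q = 0.018 * 0.96 * 389 * 25.5 = 171.4090 BTU/hr

171.4090 BTU/hr


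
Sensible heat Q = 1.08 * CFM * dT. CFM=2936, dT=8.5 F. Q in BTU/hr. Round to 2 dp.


Q = 1.08 * 2936 * 8.5 = 26952.48 BTU/hr

26952.48 BTU/hr


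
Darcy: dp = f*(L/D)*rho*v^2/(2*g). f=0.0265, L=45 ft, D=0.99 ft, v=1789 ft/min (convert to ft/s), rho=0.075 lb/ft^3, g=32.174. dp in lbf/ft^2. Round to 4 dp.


v_fps = 1789/60 = 29.8167 ft/s
dp = 0.0265*(45/0.99)*0.075*29.8167^2/(2*32.174) = 1.2482 lbf/ft^2

1.2482 lbf/ft^2


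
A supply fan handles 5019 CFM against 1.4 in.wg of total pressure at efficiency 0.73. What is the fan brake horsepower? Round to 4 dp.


BHP = 5019 * 1.4 / (6356 * 0.73) = 1.5144 hp

1.5144 hp


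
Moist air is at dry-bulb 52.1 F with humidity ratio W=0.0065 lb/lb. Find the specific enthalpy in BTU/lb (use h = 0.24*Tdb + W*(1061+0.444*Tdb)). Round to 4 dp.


h = 0.24*52.1 + 0.0065*(1061+0.444*52.1) = 19.5509 BTU/lb

19.5509 BTU/lb


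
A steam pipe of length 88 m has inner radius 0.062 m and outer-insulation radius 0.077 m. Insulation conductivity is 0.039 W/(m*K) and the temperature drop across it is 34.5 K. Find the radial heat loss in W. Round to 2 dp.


Q = 2*pi*0.039*88*34.5/ln(0.077/0.062) = 3433.57 W

3433.57 W


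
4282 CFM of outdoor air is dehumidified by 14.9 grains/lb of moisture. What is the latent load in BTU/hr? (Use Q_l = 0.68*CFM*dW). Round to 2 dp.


Q = 0.68 * 4282 * 14.9 = 43385.22 BTU/hr

43385.22 BTU/hr


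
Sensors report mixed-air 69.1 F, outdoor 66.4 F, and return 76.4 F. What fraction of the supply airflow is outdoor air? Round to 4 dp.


frac = (69.1 - 76.4) / (66.4 - 76.4) = 0.7300

0.7300


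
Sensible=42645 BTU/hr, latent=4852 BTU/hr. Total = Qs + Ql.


Qt = 42645 + 4852 = 47497 BTU/hr

47497 BTU/hr


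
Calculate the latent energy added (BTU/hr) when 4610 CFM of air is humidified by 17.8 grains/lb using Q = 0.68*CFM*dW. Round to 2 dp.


Q = 0.68 * 4610 * 17.8 = 55799.44 BTU/hr

55799.44 BTU/hr


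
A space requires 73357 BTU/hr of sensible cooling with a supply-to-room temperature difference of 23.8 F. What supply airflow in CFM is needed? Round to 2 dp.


CFM = 73357 / (1.08 * 23.8) = 2853.91

2853.91 CFM


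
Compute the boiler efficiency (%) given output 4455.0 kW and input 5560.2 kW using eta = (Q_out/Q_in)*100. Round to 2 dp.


eta = (4455.0/5560.2)*100 = 80.12 %

80.12 %


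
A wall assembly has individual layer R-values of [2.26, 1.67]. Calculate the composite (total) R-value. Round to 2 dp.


R_total = 2.26 + 1.67 = 3.93

3.93


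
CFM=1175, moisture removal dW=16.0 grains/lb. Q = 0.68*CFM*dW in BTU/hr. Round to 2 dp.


Q = 0.68 * 1175 * 16.0 = 12784.00 BTU/hr

12784.00 BTU/hr


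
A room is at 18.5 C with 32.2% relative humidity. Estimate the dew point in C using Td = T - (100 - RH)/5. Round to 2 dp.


Td = 18.5 - (100-32.2)/5 = 4.94 C

4.94 C


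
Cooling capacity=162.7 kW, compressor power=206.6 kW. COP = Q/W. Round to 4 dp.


COP = 162.7 / 206.6 = 0.7875

0.7875


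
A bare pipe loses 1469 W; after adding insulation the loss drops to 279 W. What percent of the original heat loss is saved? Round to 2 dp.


Savings = ((1469-279)/1469)*100 = 81.01 %

81.01 %


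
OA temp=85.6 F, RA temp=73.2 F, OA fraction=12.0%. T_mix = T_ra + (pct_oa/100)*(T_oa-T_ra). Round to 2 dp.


T_mix = 73.2 + (12.0/100)*(85.6-73.2) = 74.69 F

74.69 F


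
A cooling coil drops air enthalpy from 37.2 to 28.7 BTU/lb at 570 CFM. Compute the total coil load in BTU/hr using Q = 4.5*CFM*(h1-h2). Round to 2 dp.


Q = 4.5 * 570 * (37.2 - 28.7) = 21802.50 BTU/hr

21802.50 BTU/hr


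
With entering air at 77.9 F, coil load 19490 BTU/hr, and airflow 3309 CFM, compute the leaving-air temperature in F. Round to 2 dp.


dT = 19490/(1.08*3309) = 5.4537
T_leave = 77.9 - 5.4537 = 72.45 F

72.45 F


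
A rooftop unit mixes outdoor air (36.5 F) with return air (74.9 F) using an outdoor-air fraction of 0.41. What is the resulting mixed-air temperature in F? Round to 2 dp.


T_mix = 0.41*36.5 + 0.59*74.9 = 59.16 F

59.16 F


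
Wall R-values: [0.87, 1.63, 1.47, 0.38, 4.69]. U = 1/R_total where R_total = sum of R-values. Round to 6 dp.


R_total = 0.87 + 1.63 + 1.47 + 0.38 + 4.69 = 9.04
U = 1/9.04 = 0.110619

0.110619


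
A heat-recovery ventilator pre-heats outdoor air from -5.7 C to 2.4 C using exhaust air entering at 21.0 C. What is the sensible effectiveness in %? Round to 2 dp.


eff = (2.4-(-5.7))/(21.0-(-5.7))*100 = 30.34 %

30.34 %


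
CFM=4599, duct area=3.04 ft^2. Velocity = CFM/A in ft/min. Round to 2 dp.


V = 4599 / 3.04 = 1512.83 ft/min

1512.83 ft/min


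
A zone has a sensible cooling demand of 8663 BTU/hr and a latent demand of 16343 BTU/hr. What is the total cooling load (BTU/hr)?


Qt = 8663 + 16343 = 25006 BTU/hr

25006 BTU/hr


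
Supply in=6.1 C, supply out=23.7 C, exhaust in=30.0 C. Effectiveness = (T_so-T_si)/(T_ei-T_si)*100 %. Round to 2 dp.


eff = (23.7-6.1)/(30.0-6.1)*100 = 73.64 %

73.64 %


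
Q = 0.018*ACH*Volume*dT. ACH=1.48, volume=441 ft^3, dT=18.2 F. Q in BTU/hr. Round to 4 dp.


Q = 0.018 * 1.48 * 441 * 18.2 = 213.8180 BTU/hr

213.8180 BTU/hr


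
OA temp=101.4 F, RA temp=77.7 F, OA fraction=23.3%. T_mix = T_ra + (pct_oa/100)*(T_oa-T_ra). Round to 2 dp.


T_mix = 77.7 + (23.3/100)*(101.4-77.7) = 83.22 F

83.22 F


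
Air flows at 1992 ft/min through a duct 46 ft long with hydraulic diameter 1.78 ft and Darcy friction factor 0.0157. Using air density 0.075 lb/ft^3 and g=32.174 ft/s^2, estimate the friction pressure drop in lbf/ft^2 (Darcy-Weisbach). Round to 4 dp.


v_fps = 1992/60 = 33.2 ft/s
dp = 0.0157*(46/1.78)*0.075*33.2^2/(2*32.174) = 0.5212 lbf/ft^2

0.5212 lbf/ft^2


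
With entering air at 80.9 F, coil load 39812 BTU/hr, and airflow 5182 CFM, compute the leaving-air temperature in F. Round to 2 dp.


dT = 39812/(1.08*5182) = 7.1137
T_leave = 80.9 - 7.1137 = 73.79 F

73.79 F


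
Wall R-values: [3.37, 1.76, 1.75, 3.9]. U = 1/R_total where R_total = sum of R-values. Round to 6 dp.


R_total = 3.37 + 1.76 + 1.75 + 3.9 = 10.78
U = 1/10.78 = 0.092764

0.092764


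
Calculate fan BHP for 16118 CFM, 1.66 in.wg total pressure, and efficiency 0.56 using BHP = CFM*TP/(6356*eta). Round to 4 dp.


BHP = 16118 * 1.66 / (6356 * 0.56) = 7.5170 hp

7.5170 hp


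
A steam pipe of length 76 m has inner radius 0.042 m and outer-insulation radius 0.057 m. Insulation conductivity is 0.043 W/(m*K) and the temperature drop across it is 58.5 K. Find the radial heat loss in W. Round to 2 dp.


Q = 2*pi*0.043*76*58.5/ln(0.057/0.042) = 3933.46 W

3933.46 W


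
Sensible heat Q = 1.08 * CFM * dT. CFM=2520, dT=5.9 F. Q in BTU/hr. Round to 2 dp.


Q = 1.08 * 2520 * 5.9 = 16057.44 BTU/hr

16057.44 BTU/hr


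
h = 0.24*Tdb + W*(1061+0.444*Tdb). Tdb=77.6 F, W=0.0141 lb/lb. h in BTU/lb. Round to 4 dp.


h = 0.24*77.6 + 0.0141*(1061+0.444*77.6) = 34.0699 BTU/lb

34.0699 BTU/lb


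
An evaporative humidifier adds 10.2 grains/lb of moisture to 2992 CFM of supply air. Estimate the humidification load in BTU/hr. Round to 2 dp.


Q = 0.68 * 2992 * 10.2 = 20752.51 BTU/hr

20752.51 BTU/hr


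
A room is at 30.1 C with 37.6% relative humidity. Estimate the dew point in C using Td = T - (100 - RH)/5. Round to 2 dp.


Td = 30.1 - (100-37.6)/5 = 17.62 C

17.62 C


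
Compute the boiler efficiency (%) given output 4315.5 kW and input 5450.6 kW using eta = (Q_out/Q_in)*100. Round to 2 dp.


eta = (4315.5/5450.6)*100 = 79.17 %

79.17 %


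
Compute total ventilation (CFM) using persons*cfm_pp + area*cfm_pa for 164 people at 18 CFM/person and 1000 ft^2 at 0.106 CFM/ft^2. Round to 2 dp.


Total = 164*18 + 1000*0.106 = 3058.00 CFM

3058.00 CFM


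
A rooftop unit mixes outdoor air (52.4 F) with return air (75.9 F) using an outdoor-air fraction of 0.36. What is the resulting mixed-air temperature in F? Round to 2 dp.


T_mix = 0.36*52.4 + 0.64*75.9 = 67.44 F

67.44 F


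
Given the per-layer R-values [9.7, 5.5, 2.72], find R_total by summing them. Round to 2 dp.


R_total = 9.7 + 5.5 + 2.72 = 17.92

17.92


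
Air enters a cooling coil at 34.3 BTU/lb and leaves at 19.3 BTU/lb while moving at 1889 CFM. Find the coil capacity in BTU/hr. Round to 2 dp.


Q = 4.5 * 1889 * (34.3 - 19.3) = 127507.50 BTU/hr

127507.50 BTU/hr


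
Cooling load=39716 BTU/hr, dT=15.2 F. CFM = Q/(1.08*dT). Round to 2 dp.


CFM = 39716 / (1.08 * 15.2) = 2419.35

2419.35 CFM


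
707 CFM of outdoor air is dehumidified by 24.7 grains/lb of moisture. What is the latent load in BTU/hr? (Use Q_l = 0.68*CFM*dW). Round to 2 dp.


Q = 0.68 * 707 * 24.7 = 11874.77 BTU/hr

11874.77 BTU/hr


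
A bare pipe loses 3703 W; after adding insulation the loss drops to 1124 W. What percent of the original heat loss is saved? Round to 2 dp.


Savings = ((3703-1124)/3703)*100 = 69.65 %

69.65 %


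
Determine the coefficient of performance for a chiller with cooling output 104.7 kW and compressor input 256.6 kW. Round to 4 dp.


COP = 104.7 / 256.6 = 0.4080

0.4080


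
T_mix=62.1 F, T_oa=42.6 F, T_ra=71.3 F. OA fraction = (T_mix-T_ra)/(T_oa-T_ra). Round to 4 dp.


frac = (62.1 - 71.3) / (42.6 - 71.3) = 0.3206

0.3206


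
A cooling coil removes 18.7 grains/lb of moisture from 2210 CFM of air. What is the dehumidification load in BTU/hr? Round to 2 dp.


Q = 0.68 * 2210 * 18.7 = 28102.36 BTU/hr

28102.36 BTU/hr


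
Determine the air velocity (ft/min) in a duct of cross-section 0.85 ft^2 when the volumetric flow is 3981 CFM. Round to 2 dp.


V = 3981 / 0.85 = 4683.53 ft/min

4683.53 ft/min


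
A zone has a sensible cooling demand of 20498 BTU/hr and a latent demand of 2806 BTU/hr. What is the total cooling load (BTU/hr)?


Qt = 20498 + 2806 = 23304 BTU/hr

23304 BTU/hr


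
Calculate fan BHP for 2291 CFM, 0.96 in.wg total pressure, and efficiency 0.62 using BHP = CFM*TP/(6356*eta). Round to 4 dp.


BHP = 2291 * 0.96 / (6356 * 0.62) = 0.5581 hp

0.5581 hp


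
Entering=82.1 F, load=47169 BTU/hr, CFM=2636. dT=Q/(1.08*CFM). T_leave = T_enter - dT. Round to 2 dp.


dT = 47169/(1.08*2636) = 16.5687
T_leave = 82.1 - 16.5687 = 65.53 F

65.53 F


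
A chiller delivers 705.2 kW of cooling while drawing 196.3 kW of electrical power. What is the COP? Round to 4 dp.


COP = 705.2 / 196.3 = 3.5925

3.5925


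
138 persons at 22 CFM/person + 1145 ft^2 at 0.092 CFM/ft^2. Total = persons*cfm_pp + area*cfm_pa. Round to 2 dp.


Total = 138*22 + 1145*0.092 = 3141.34 CFM

3141.34 CFM


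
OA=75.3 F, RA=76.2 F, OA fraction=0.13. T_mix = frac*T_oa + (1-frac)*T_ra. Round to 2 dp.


T_mix = 0.13*75.3 + 0.87*76.2 = 76.08 F

76.08 F


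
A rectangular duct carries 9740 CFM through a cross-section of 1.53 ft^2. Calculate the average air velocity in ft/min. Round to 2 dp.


V = 9740 / 1.53 = 6366.01 ft/min

6366.01 ft/min


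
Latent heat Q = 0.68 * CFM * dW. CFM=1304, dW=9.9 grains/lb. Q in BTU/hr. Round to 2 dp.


Q = 0.68 * 1304 * 9.9 = 8778.53 BTU/hr

8778.53 BTU/hr


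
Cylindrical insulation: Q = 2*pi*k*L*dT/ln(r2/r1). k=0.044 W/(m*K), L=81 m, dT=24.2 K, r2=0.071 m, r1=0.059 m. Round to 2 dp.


Q = 2*pi*0.044*81*24.2/ln(0.071/0.059) = 2927.03 W

2927.03 W


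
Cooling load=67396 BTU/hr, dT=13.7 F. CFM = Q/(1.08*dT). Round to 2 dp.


CFM = 67396 / (1.08 * 13.7) = 4555.01

4555.01 CFM


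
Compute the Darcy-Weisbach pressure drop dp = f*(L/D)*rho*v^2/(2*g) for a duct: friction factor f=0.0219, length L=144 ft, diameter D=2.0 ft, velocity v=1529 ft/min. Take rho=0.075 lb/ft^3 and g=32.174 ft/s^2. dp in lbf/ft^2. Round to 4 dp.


v_fps = 1529/60 = 25.4833 ft/s
dp = 0.0219*(144/2.0)*0.075*25.4833^2/(2*32.174) = 1.1935 lbf/ft^2

1.1935 lbf/ft^2


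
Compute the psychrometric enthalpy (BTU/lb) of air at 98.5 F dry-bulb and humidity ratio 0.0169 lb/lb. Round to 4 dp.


h = 0.24*98.5 + 0.0169*(1061+0.444*98.5) = 42.3100 BTU/lb

42.3100 BTU/lb


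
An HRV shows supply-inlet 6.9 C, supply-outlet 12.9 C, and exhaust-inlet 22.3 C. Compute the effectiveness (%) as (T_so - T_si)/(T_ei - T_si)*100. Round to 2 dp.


eff = (12.9-6.9)/(22.3-6.9)*100 = 38.96 %

38.96 %


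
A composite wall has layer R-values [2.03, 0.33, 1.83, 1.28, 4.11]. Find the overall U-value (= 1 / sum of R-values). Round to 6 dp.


R_total = 2.03 + 0.33 + 1.83 + 1.28 + 4.11 = 9.58
U = 1/9.58 = 0.104384

0.104384


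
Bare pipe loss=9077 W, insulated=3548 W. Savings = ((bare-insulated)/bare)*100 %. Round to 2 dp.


Savings = ((9077-3548)/9077)*100 = 60.91 %

60.91 %


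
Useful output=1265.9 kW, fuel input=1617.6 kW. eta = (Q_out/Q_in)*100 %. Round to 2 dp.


eta = (1265.9/1617.6)*100 = 78.26 %

78.26 %


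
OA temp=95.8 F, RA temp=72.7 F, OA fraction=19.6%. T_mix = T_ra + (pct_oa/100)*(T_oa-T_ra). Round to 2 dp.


T_mix = 72.7 + (19.6/100)*(95.8-72.7) = 77.23 F

77.23 F


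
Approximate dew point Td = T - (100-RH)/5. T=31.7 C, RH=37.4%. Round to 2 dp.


Td = 31.7 - (100-37.4)/5 = 19.18 C

19.18 C


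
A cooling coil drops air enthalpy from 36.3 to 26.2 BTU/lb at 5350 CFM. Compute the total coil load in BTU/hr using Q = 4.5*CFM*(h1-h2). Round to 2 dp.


Q = 4.5 * 5350 * (36.3 - 26.2) = 243157.50 BTU/hr

243157.50 BTU/hr


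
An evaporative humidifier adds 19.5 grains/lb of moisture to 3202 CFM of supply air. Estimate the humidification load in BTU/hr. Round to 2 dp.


Q = 0.68 * 3202 * 19.5 = 42458.52 BTU/hr

42458.52 BTU/hr


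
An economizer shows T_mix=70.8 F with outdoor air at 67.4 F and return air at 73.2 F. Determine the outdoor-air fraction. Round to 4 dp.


frac = (70.8 - 73.2) / (67.4 - 73.2) = 0.4138

0.4138


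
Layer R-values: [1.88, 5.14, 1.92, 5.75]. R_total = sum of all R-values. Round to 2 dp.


R_total = 1.88 + 5.14 + 1.92 + 5.75 = 14.69

14.69


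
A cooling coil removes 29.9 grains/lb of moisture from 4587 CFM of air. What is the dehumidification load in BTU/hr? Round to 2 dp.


Q = 0.68 * 4587 * 29.9 = 93262.88 BTU/hr

93262.88 BTU/hr


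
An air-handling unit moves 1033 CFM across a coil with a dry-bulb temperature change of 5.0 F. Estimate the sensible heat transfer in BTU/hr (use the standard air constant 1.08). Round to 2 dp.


Q = 1.08 * 1033 * 5.0 = 5578.20 BTU/hr

5578.20 BTU/hr


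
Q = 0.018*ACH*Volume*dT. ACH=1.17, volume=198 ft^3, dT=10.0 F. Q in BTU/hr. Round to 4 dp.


Q = 0.018 * 1.17 * 198 * 10.0 = 41.6988 BTU/hr

41.6988 BTU/hr


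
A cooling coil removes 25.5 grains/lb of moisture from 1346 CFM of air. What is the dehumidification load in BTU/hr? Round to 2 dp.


Q = 0.68 * 1346 * 25.5 = 23339.64 BTU/hr

23339.64 BTU/hr


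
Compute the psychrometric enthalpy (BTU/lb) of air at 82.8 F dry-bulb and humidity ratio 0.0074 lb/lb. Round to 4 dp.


h = 0.24*82.8 + 0.0074*(1061+0.444*82.8) = 27.9954 BTU/lb

27.9954 BTU/lb


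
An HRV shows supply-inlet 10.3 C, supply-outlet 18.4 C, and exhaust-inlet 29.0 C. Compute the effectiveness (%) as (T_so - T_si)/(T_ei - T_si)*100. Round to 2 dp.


eff = (18.4-10.3)/(29.0-10.3)*100 = 43.32 %

43.32 %


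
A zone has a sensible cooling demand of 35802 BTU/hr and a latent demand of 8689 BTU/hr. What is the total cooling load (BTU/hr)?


Qt = 35802 + 8689 = 44491 BTU/hr

44491 BTU/hr


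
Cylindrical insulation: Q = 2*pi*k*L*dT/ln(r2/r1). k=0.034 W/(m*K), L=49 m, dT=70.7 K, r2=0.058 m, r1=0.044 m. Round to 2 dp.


Q = 2*pi*0.034*49*70.7/ln(0.058/0.044) = 2678.96 W

2678.96 W


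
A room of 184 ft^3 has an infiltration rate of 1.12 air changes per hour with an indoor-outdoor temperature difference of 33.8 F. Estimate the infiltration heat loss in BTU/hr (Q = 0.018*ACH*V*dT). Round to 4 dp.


Q = 0.018 * 1.12 * 184 * 33.8 = 125.3791 BTU/hr

125.3791 BTU/hr


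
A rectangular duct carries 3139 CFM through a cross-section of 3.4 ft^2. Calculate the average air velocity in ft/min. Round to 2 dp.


V = 3139 / 3.4 = 923.24 ft/min

923.24 ft/min


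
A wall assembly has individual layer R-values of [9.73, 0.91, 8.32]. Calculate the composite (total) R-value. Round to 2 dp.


R_total = 9.73 + 0.91 + 8.32 = 18.96

18.96


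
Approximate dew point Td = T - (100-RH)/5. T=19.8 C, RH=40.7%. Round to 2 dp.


Td = 19.8 - (100-40.7)/5 = 7.94 C

7.94 C


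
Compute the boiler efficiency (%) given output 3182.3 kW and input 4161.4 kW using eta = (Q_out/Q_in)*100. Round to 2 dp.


eta = (3182.3/4161.4)*100 = 76.47 %

76.47 %


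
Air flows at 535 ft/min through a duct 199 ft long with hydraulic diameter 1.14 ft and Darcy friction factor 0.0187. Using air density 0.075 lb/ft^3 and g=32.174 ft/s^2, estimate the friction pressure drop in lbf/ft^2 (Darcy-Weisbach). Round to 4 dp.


v_fps = 535/60 = 8.9167 ft/s
dp = 0.0187*(199/1.14)*0.075*8.9167^2/(2*32.174) = 0.3025 lbf/ft^2

0.3025 lbf/ft^2


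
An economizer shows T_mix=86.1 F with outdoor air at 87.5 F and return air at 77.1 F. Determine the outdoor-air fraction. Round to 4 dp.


frac = (86.1 - 77.1) / (87.5 - 77.1) = 0.8654

0.8654


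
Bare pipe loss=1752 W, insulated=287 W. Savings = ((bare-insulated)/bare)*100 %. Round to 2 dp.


Savings = ((1752-287)/1752)*100 = 83.62 %

83.62 %


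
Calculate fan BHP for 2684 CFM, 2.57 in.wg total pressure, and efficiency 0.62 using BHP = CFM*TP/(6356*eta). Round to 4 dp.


BHP = 2684 * 2.57 / (6356 * 0.62) = 1.7504 hp

1.7504 hp


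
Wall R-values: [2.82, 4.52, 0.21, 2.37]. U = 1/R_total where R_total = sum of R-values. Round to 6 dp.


R_total = 2.82 + 4.52 + 0.21 + 2.37 = 9.92
U = 1/9.92 = 0.100806

0.100806


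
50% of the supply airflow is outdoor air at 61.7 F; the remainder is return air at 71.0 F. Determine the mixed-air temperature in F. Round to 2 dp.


T_mix = 0.5*61.7 + 0.5*71.0 = 66.35 F

66.35 F


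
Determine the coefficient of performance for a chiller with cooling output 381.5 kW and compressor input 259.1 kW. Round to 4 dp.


COP = 381.5 / 259.1 = 1.4724

1.4724


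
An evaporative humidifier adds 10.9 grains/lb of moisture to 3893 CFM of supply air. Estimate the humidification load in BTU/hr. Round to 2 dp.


Q = 0.68 * 3893 * 10.9 = 28854.92 BTU/hr

28854.92 BTU/hr


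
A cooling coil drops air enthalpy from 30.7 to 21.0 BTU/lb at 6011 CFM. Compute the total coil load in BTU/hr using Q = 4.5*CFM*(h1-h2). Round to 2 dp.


Q = 4.5 * 6011 * (30.7 - 21.0) = 262380.15 BTU/hr

262380.15 BTU/hr


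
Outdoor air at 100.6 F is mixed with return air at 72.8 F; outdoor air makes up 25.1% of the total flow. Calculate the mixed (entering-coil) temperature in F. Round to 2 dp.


T_mix = 72.8 + (25.1/100)*(100.6-72.8) = 79.78 F

79.78 F


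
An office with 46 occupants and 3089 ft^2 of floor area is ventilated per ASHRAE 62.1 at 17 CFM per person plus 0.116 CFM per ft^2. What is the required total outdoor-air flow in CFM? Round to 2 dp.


Total = 46*17 + 3089*0.116 = 1140.32 CFM

1140.32 CFM


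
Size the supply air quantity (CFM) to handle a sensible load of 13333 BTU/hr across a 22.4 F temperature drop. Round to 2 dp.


CFM = 13333 / (1.08 * 22.4) = 551.13

551.13 CFM


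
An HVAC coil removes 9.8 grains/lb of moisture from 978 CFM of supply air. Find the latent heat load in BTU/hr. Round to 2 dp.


Q = 0.68 * 978 * 9.8 = 6517.39 BTU/hr

6517.39 BTU/hr


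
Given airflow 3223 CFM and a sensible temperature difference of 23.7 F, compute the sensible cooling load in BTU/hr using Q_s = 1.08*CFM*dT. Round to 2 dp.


Q = 1.08 * 3223 * 23.7 = 82495.91 BTU/hr

82495.91 BTU/hr


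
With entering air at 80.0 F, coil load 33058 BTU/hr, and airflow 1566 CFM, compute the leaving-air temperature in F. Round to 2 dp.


dT = 33058/(1.08*1566) = 19.5461
T_leave = 80.0 - 19.5461 = 60.45 F

60.45 F


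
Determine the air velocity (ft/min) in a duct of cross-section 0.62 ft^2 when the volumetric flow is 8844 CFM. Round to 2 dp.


V = 8844 / 0.62 = 14264.52 ft/min

14264.52 ft/min


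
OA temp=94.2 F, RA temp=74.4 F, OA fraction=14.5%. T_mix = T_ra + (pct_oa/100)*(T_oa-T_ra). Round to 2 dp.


T_mix = 74.4 + (14.5/100)*(94.2-74.4) = 77.27 F

77.27 F


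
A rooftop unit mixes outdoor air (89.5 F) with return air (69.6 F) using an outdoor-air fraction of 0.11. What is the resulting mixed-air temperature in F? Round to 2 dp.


T_mix = 0.11*89.5 + 0.89*69.6 = 71.79 F

71.79 F


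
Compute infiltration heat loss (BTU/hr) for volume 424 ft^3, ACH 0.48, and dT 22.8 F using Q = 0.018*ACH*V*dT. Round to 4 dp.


Q = 0.018 * 0.48 * 424 * 22.8 = 83.5246 BTU/hr

83.5246 BTU/hr


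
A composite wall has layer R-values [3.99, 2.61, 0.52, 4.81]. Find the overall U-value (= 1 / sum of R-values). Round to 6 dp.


R_total = 3.99 + 2.61 + 0.52 + 4.81 = 11.93
U = 1/11.93 = 0.083822

0.083822


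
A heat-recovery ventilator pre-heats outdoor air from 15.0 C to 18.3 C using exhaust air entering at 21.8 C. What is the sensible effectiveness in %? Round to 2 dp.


eff = (18.3-15.0)/(21.8-15.0)*100 = 48.53 %

48.53 %


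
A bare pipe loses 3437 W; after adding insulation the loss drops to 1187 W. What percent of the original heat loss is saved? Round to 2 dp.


Savings = ((3437-1187)/3437)*100 = 65.46 %

65.46 %


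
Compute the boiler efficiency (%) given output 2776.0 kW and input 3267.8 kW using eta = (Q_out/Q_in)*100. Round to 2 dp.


eta = (2776.0/3267.8)*100 = 84.95 %

84.95 %


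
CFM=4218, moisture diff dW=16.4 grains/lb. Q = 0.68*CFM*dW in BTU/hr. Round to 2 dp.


Q = 0.68 * 4218 * 16.4 = 47039.14 BTU/hr

47039.14 BTU/hr


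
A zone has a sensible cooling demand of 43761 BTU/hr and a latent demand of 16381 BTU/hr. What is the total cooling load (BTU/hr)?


Qt = 43761 + 16381 = 60142 BTU/hr

60142 BTU/hr


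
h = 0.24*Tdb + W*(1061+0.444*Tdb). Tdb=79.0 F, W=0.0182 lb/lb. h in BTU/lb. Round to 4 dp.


h = 0.24*79.0 + 0.0182*(1061+0.444*79.0) = 38.9086 BTU/lb

38.9086 BTU/lb


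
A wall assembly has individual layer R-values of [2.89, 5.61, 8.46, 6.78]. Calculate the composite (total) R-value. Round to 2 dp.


R_total = 2.89 + 5.61 + 8.46 + 6.78 = 23.74

23.74


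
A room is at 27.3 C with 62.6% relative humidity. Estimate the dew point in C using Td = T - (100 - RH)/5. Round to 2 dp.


Td = 27.3 - (100-62.6)/5 = 19.82 C

19.82 C


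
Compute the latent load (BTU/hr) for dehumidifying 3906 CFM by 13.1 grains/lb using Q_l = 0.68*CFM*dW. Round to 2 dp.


Q = 0.68 * 3906 * 13.1 = 34794.65 BTU/hr

34794.65 BTU/hr


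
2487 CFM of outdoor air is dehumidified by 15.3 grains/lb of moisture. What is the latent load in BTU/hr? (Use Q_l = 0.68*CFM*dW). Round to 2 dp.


Q = 0.68 * 2487 * 15.3 = 25874.75 BTU/hr

25874.75 BTU/hr


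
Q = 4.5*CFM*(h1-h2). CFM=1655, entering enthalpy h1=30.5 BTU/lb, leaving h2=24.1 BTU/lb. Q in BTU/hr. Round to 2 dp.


Q = 4.5 * 1655 * (30.5 - 24.1) = 47664.00 BTU/hr

47664.00 BTU/hr


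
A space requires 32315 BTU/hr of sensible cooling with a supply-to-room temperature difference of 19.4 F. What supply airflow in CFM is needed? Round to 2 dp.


CFM = 32315 / (1.08 * 19.4) = 1542.33

1542.33 CFM


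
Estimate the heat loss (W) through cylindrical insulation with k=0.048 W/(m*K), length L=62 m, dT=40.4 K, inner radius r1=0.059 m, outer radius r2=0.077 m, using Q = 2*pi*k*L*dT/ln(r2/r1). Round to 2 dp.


Q = 2*pi*0.048*62*40.4/ln(0.077/0.059) = 2837.10 W

2837.10 W


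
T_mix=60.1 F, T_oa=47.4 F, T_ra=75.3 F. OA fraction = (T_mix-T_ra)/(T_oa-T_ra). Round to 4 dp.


frac = (60.1 - 75.3) / (47.4 - 75.3) = 0.5448

0.5448


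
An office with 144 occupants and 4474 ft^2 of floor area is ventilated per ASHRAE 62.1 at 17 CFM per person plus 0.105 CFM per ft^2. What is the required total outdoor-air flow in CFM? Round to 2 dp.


Total = 144*17 + 4474*0.105 = 2917.77 CFM

2917.77 CFM


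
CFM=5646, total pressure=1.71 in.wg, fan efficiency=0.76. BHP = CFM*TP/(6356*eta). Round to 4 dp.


BHP = 5646 * 1.71 / (6356 * 0.76) = 1.9987 hp

1.9987 hp


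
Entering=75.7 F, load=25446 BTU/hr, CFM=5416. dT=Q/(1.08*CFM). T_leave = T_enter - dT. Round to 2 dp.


dT = 25446/(1.08*5416) = 4.3503
T_leave = 75.7 - 4.3503 = 71.35 F

71.35 F


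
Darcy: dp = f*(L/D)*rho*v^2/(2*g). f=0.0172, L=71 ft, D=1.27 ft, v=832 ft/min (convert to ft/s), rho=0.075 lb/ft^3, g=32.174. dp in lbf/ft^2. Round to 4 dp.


v_fps = 832/60 = 13.8667 ft/s
dp = 0.0172*(71/1.27)*0.075*13.8667^2/(2*32.174) = 0.2155 lbf/ft^2

0.2155 lbf/ft^2


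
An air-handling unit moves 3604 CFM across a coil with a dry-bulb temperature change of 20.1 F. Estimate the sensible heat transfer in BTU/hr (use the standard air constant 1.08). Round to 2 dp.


Q = 1.08 * 3604 * 20.1 = 78235.63 BTU/hr

78235.63 BTU/hr


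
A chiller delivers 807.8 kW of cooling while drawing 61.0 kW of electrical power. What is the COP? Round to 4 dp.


COP = 807.8 / 61.0 = 13.2426

13.2426


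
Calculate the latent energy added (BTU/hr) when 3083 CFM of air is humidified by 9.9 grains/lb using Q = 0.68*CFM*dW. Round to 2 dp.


Q = 0.68 * 3083 * 9.9 = 20754.76 BTU/hr

20754.76 BTU/hr


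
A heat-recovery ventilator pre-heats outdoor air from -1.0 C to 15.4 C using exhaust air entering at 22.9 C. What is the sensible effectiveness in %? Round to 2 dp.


eff = (15.4-(-1.0))/(22.9-(-1.0))*100 = 68.62 %

68.62 %


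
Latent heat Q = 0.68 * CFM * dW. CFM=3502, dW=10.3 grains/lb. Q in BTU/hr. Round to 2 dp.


Q = 0.68 * 3502 * 10.3 = 24528.01 BTU/hr

24528.01 BTU/hr


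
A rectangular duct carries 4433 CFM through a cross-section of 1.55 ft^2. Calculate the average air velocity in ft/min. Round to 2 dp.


V = 4433 / 1.55 = 2860.00 ft/min

2860.00 ft/min


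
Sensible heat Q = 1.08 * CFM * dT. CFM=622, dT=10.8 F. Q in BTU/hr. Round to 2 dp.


Q = 1.08 * 622 * 10.8 = 7255.01 BTU/hr

7255.01 BTU/hr


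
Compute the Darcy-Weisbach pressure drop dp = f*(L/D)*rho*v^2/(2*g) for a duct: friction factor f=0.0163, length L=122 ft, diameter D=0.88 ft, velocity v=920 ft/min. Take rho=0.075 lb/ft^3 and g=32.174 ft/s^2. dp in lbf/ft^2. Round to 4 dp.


v_fps = 920/60 = 15.3333 ft/s
dp = 0.0163*(122/0.88)*0.075*15.3333^2/(2*32.174) = 0.6192 lbf/ft^2

0.6192 lbf/ft^2


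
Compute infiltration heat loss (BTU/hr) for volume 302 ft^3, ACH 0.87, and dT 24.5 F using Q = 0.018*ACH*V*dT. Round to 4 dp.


Q = 0.018 * 0.87 * 302 * 24.5 = 115.8683 BTU/hr

115.8683 BTU/hr


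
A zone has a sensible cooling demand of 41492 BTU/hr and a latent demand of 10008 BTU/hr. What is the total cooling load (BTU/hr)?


Qt = 41492 + 10008 = 51500 BTU/hr

51500 BTU/hr


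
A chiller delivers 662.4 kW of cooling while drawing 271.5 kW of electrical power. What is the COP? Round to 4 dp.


COP = 662.4 / 271.5 = 2.4398

2.4398


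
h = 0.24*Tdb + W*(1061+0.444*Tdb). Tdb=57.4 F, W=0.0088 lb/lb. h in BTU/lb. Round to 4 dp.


h = 0.24*57.4 + 0.0088*(1061+0.444*57.4) = 23.3371 BTU/lb

23.3371 BTU/lb


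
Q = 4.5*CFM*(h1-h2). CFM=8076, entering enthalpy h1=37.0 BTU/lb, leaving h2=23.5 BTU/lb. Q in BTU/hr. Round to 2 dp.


Q = 4.5 * 8076 * (37.0 - 23.5) = 490617.00 BTU/hr

490617.00 BTU/hr


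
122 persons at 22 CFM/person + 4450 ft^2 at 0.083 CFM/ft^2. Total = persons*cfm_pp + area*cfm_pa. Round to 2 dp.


Total = 122*22 + 4450*0.083 = 3053.35 CFM

3053.35 CFM


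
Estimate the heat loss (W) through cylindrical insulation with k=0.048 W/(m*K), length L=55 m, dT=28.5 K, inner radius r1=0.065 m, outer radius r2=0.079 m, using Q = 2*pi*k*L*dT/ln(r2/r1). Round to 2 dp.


Q = 2*pi*0.048*55*28.5/ln(0.079/0.065) = 2423.59 W

2423.59 W


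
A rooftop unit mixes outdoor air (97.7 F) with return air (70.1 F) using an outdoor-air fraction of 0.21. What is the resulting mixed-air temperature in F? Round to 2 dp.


T_mix = 0.21*97.7 + 0.79*70.1 = 75.90 F

75.90 F


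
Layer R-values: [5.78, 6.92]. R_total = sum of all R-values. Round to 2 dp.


R_total = 5.78 + 6.92 = 12.70

12.70


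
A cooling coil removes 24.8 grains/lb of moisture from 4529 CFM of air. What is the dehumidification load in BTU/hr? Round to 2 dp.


Q = 0.68 * 4529 * 24.8 = 76377.06 BTU/hr

76377.06 BTU/hr


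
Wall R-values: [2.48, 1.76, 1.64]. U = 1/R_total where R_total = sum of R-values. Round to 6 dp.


R_total = 2.48 + 1.76 + 1.64 = 5.88
U = 1/5.88 = 0.170068

0.170068


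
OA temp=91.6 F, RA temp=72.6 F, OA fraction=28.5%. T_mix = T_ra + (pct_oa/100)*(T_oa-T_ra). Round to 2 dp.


T_mix = 72.6 + (28.5/100)*(91.6-72.6) = 78.02 F

78.02 F


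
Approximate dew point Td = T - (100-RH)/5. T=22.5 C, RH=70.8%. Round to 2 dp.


Td = 22.5 - (100-70.8)/5 = 16.66 C

16.66 C


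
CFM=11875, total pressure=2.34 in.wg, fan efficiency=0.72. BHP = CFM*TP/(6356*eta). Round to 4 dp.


BHP = 11875 * 2.34 / (6356 * 0.72) = 6.0720 hp

6.0720 hp


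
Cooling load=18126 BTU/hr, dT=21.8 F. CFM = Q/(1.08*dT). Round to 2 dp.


CFM = 18126 / (1.08 * 21.8) = 769.88

769.88 CFM


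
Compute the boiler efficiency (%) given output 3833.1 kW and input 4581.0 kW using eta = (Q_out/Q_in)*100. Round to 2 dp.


eta = (3833.1/4581.0)*100 = 83.67 %

83.67 %


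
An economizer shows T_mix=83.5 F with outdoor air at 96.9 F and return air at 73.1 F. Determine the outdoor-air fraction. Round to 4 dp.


frac = (83.5 - 73.1) / (96.9 - 73.1) = 0.4370

0.4370


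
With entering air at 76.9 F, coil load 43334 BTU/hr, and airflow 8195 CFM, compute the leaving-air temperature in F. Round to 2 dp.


dT = 43334/(1.08*8195) = 4.8962
T_leave = 76.9 - 4.8962 = 72.00 F

72.00 F


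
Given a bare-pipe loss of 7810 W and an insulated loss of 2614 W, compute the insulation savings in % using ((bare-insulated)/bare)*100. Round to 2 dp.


Savings = ((7810-2614)/7810)*100 = 66.53 %

66.53 %


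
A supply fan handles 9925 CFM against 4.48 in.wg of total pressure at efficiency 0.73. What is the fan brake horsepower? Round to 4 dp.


BHP = 9925 * 4.48 / (6356 * 0.73) = 9.5830 hp

9.5830 hp


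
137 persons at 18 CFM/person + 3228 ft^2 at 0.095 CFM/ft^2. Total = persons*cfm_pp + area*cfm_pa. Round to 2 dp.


Total = 137*18 + 3228*0.095 = 2772.66 CFM

2772.66 CFM


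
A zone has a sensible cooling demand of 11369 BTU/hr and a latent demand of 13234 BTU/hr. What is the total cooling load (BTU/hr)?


Qt = 11369 + 13234 = 24603 BTU/hr

24603 BTU/hr


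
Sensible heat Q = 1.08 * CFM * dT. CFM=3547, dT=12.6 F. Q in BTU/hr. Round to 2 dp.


Q = 1.08 * 3547 * 12.6 = 48267.58 BTU/hr

48267.58 BTU/hr


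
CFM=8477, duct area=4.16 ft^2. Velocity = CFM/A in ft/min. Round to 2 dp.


V = 8477 / 4.16 = 2037.74 ft/min

2037.74 ft/min


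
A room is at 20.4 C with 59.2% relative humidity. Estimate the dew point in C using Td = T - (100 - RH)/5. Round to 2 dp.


Td = 20.4 - (100-59.2)/5 = 12.24 C

12.24 C


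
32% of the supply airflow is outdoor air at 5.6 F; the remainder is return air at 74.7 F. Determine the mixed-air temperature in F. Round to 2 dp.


T_mix = 0.32*5.6 + 0.68*74.7 = 52.59 F

52.59 F


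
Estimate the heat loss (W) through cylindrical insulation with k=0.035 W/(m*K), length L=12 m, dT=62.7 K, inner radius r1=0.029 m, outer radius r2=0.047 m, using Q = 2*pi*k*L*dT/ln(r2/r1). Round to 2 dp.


Q = 2*pi*0.035*12*62.7/ln(0.047/0.029) = 342.68 W

342.68 W


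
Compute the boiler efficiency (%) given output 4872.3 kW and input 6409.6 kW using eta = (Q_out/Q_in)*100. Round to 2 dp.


eta = (4872.3/6409.6)*100 = 76.02 %

76.02 %


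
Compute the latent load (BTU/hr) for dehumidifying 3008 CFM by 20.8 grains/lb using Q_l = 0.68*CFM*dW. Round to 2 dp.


Q = 0.68 * 3008 * 20.8 = 42545.15 BTU/hr

42545.15 BTU/hr


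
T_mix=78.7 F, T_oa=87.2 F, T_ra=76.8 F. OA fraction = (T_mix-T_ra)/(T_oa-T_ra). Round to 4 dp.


frac = (78.7 - 76.8) / (87.2 - 76.8) = 0.1827

0.1827


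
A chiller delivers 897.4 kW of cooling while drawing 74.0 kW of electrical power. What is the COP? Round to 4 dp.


COP = 897.4 / 74.0 = 12.1270

12.1270


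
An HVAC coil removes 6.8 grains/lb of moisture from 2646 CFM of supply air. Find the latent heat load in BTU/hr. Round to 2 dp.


Q = 0.68 * 2646 * 6.8 = 12235.10 BTU/hr

12235.10 BTU/hr


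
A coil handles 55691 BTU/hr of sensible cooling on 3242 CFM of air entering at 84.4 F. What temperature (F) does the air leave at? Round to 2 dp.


dT = 55691/(1.08*3242) = 15.9055
T_leave = 84.4 - 15.9055 = 68.49 F

68.49 F


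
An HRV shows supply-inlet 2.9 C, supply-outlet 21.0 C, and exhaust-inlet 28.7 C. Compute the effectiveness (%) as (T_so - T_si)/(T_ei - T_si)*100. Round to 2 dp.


eff = (21.0-2.9)/(28.7-2.9)*100 = 70.16 %

70.16 %


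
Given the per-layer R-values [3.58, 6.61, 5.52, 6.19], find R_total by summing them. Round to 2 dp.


R_total = 3.58 + 6.61 + 5.52 + 6.19 = 21.90

21.90


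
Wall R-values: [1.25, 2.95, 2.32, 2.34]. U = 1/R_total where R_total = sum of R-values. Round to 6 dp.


R_total = 1.25 + 2.95 + 2.32 + 2.34 = 8.86
U = 1/8.86 = 0.112867

0.112867


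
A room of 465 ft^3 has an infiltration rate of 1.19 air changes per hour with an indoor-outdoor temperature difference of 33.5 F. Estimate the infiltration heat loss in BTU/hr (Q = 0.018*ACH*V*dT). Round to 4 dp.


Q = 0.018 * 1.19 * 465 * 33.5 = 333.6701 BTU/hr

333.6701 BTU/hr


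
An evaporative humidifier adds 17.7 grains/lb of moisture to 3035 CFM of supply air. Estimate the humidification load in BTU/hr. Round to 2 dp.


Q = 0.68 * 3035 * 17.7 = 36529.26 BTU/hr

36529.26 BTU/hr


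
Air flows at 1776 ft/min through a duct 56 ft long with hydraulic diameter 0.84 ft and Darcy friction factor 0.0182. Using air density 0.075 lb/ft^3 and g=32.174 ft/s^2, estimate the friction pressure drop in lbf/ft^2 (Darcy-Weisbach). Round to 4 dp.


v_fps = 1776/60 = 29.6 ft/s
dp = 0.0182*(56/0.84)*0.075*29.6^2/(2*32.174) = 1.2391 lbf/ft^2

1.2391 lbf/ft^2


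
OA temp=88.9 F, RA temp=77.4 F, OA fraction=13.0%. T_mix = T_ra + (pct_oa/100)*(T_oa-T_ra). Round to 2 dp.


T_mix = 77.4 + (13.0/100)*(88.9-77.4) = 78.90 F

78.90 F


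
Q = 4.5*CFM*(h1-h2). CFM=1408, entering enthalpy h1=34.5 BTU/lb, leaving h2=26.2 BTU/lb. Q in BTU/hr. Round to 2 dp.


Q = 4.5 * 1408 * (34.5 - 26.2) = 52588.80 BTU/hr

52588.80 BTU/hr


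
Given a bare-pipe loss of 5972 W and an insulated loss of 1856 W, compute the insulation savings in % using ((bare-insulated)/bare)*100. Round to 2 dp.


Savings = ((5972-1856)/5972)*100 = 68.92 %

68.92 %


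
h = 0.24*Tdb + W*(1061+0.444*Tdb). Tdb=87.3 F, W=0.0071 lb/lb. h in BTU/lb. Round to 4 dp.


h = 0.24*87.3 + 0.0071*(1061+0.444*87.3) = 28.7603 BTU/lb

28.7603 BTU/lb


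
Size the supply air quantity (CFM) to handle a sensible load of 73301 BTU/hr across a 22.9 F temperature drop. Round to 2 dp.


CFM = 73301 / (1.08 * 22.9) = 2963.81

2963.81 CFM


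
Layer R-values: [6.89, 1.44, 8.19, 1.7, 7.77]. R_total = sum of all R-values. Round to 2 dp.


R_total = 6.89 + 1.44 + 8.19 + 1.7 + 7.77 = 25.99

25.99


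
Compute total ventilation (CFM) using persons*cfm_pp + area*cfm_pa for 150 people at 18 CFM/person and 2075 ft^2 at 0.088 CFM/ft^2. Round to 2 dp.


Total = 150*18 + 2075*0.088 = 2882.60 CFM

2882.60 CFM


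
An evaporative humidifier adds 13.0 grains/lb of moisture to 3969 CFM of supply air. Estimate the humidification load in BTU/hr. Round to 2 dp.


Q = 0.68 * 3969 * 13.0 = 35085.96 BTU/hr

35085.96 BTU/hr


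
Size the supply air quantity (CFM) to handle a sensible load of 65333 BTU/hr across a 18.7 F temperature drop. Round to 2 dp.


CFM = 65333 / (1.08 * 18.7) = 3234.95

3234.95 CFM


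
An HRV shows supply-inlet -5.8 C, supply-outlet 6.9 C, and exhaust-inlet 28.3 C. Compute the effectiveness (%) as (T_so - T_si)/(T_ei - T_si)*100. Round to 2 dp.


eff = (6.9-(-5.8))/(28.3-(-5.8))*100 = 37.24 %

37.24 %


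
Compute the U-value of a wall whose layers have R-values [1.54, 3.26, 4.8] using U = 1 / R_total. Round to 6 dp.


R_total = 1.54 + 3.26 + 4.8 = 9.60
U = 1/9.60 = 0.104167

0.104167


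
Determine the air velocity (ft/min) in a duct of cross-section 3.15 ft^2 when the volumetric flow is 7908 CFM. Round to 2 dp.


V = 7908 / 3.15 = 2510.48 ft/min

2510.48 ft/min
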